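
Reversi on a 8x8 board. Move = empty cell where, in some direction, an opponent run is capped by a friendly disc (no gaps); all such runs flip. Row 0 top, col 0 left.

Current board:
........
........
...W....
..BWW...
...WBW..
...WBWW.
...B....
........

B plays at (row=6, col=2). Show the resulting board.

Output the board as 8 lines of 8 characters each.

Place B at (6,2); scan 8 dirs for brackets.
Dir NW: first cell '.' (not opp) -> no flip
Dir N: first cell '.' (not opp) -> no flip
Dir NE: opp run (5,3) capped by B -> flip
Dir W: first cell '.' (not opp) -> no flip
Dir E: first cell 'B' (not opp) -> no flip
Dir SW: first cell '.' (not opp) -> no flip
Dir S: first cell '.' (not opp) -> no flip
Dir SE: first cell '.' (not opp) -> no flip
All flips: (5,3)

Answer: ........
........
...W....
..BWW...
...WBW..
...BBWW.
..BB....
........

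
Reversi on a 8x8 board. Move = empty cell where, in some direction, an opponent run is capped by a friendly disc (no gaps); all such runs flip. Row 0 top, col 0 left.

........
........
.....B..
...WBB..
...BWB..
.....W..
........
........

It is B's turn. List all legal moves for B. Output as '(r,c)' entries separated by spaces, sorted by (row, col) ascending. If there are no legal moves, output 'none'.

Answer: (2,3) (3,2) (5,3) (5,4) (6,5)

Derivation:
(2,2): no bracket -> illegal
(2,3): flips 1 -> legal
(2,4): no bracket -> illegal
(3,2): flips 1 -> legal
(4,2): no bracket -> illegal
(4,6): no bracket -> illegal
(5,3): flips 1 -> legal
(5,4): flips 1 -> legal
(5,6): no bracket -> illegal
(6,4): no bracket -> illegal
(6,5): flips 1 -> legal
(6,6): no bracket -> illegal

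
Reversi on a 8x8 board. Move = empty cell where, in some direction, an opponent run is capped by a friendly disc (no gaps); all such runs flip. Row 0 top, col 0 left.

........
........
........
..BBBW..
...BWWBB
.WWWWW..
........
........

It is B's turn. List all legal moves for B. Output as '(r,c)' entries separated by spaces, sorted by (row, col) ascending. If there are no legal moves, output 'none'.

Answer: (2,4) (3,6) (5,6) (6,1) (6,3) (6,4) (6,5) (6,6)

Derivation:
(2,4): flips 1 -> legal
(2,5): no bracket -> illegal
(2,6): no bracket -> illegal
(3,6): flips 1 -> legal
(4,0): no bracket -> illegal
(4,1): no bracket -> illegal
(4,2): no bracket -> illegal
(5,0): no bracket -> illegal
(5,6): flips 1 -> legal
(6,0): no bracket -> illegal
(6,1): flips 1 -> legal
(6,2): no bracket -> illegal
(6,3): flips 1 -> legal
(6,4): flips 3 -> legal
(6,5): flips 1 -> legal
(6,6): flips 2 -> legal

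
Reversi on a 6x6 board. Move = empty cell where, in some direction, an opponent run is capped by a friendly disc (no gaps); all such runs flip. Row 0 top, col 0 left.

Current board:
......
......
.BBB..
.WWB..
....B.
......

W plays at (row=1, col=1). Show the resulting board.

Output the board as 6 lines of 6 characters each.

Place W at (1,1); scan 8 dirs for brackets.
Dir NW: first cell '.' (not opp) -> no flip
Dir N: first cell '.' (not opp) -> no flip
Dir NE: first cell '.' (not opp) -> no flip
Dir W: first cell '.' (not opp) -> no flip
Dir E: first cell '.' (not opp) -> no flip
Dir SW: first cell '.' (not opp) -> no flip
Dir S: opp run (2,1) capped by W -> flip
Dir SE: opp run (2,2) (3,3) (4,4), next='.' -> no flip
All flips: (2,1)

Answer: ......
.W....
.WBB..
.WWB..
....B.
......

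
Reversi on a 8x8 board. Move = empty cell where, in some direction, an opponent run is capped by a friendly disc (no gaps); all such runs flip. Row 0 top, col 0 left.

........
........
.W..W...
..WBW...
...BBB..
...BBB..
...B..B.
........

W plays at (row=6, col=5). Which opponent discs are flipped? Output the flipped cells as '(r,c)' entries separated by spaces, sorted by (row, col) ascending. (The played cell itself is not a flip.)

Answer: (4,3) (5,4)

Derivation:
Dir NW: opp run (5,4) (4,3) capped by W -> flip
Dir N: opp run (5,5) (4,5), next='.' -> no flip
Dir NE: first cell '.' (not opp) -> no flip
Dir W: first cell '.' (not opp) -> no flip
Dir E: opp run (6,6), next='.' -> no flip
Dir SW: first cell '.' (not opp) -> no flip
Dir S: first cell '.' (not opp) -> no flip
Dir SE: first cell '.' (not opp) -> no flip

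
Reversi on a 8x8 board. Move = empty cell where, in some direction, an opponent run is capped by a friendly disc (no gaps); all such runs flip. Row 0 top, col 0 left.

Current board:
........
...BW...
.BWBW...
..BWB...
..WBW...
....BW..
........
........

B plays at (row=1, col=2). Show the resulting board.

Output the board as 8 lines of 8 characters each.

Answer: ........
..BBW...
.BBBW...
..BWB...
..WBW...
....BW..
........
........

Derivation:
Place B at (1,2); scan 8 dirs for brackets.
Dir NW: first cell '.' (not opp) -> no flip
Dir N: first cell '.' (not opp) -> no flip
Dir NE: first cell '.' (not opp) -> no flip
Dir W: first cell '.' (not opp) -> no flip
Dir E: first cell 'B' (not opp) -> no flip
Dir SW: first cell 'B' (not opp) -> no flip
Dir S: opp run (2,2) capped by B -> flip
Dir SE: first cell 'B' (not opp) -> no flip
All flips: (2,2)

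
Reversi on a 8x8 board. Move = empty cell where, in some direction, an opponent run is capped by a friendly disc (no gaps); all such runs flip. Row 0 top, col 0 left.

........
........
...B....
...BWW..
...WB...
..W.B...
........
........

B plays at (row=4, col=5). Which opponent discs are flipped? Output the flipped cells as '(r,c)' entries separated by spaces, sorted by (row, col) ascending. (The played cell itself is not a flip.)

Dir NW: opp run (3,4) capped by B -> flip
Dir N: opp run (3,5), next='.' -> no flip
Dir NE: first cell '.' (not opp) -> no flip
Dir W: first cell 'B' (not opp) -> no flip
Dir E: first cell '.' (not opp) -> no flip
Dir SW: first cell 'B' (not opp) -> no flip
Dir S: first cell '.' (not opp) -> no flip
Dir SE: first cell '.' (not opp) -> no flip

Answer: (3,4)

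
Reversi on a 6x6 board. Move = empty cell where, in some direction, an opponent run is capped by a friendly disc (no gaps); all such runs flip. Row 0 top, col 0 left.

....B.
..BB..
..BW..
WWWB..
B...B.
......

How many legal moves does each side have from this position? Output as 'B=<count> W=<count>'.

-- B to move --
(1,4): no bracket -> illegal
(2,0): flips 1 -> legal
(2,1): no bracket -> illegal
(2,4): flips 1 -> legal
(3,4): flips 1 -> legal
(4,1): no bracket -> illegal
(4,2): flips 1 -> legal
(4,3): no bracket -> illegal
B mobility = 4
-- W to move --
(0,1): flips 1 -> legal
(0,2): flips 2 -> legal
(0,3): flips 1 -> legal
(0,5): no bracket -> illegal
(1,1): no bracket -> illegal
(1,4): no bracket -> illegal
(1,5): no bracket -> illegal
(2,1): flips 1 -> legal
(2,4): no bracket -> illegal
(3,4): flips 1 -> legal
(3,5): no bracket -> illegal
(4,1): no bracket -> illegal
(4,2): no bracket -> illegal
(4,3): flips 1 -> legal
(4,5): no bracket -> illegal
(5,0): flips 1 -> legal
(5,1): no bracket -> illegal
(5,3): no bracket -> illegal
(5,4): no bracket -> illegal
(5,5): no bracket -> illegal
W mobility = 7

Answer: B=4 W=7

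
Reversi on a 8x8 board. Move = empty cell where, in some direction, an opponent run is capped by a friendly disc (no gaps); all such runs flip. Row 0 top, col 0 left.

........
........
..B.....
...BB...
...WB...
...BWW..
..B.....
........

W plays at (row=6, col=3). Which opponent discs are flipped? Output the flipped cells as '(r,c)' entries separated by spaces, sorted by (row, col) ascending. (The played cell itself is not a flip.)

Answer: (5,3)

Derivation:
Dir NW: first cell '.' (not opp) -> no flip
Dir N: opp run (5,3) capped by W -> flip
Dir NE: first cell 'W' (not opp) -> no flip
Dir W: opp run (6,2), next='.' -> no flip
Dir E: first cell '.' (not opp) -> no flip
Dir SW: first cell '.' (not opp) -> no flip
Dir S: first cell '.' (not opp) -> no flip
Dir SE: first cell '.' (not opp) -> no flip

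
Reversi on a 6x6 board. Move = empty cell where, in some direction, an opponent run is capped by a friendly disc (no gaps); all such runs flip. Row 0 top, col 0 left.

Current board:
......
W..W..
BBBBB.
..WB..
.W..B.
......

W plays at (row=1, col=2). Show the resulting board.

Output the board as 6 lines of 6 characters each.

Answer: ......
W.WW..
BBWBB.
..WB..
.W..B.
......

Derivation:
Place W at (1,2); scan 8 dirs for brackets.
Dir NW: first cell '.' (not opp) -> no flip
Dir N: first cell '.' (not opp) -> no flip
Dir NE: first cell '.' (not opp) -> no flip
Dir W: first cell '.' (not opp) -> no flip
Dir E: first cell 'W' (not opp) -> no flip
Dir SW: opp run (2,1), next='.' -> no flip
Dir S: opp run (2,2) capped by W -> flip
Dir SE: opp run (2,3), next='.' -> no flip
All flips: (2,2)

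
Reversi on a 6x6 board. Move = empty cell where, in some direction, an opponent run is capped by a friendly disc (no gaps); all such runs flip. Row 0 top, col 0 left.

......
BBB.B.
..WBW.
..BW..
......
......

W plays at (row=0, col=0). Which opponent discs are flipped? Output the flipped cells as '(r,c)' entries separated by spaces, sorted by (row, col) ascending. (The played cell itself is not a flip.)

Dir NW: edge -> no flip
Dir N: edge -> no flip
Dir NE: edge -> no flip
Dir W: edge -> no flip
Dir E: first cell '.' (not opp) -> no flip
Dir SW: edge -> no flip
Dir S: opp run (1,0), next='.' -> no flip
Dir SE: opp run (1,1) capped by W -> flip

Answer: (1,1)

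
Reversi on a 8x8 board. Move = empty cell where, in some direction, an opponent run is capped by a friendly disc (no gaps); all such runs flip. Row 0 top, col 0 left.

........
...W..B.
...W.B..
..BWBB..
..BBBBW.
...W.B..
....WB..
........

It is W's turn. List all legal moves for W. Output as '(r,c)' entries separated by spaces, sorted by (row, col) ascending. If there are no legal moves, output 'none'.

(0,5): no bracket -> illegal
(0,6): no bracket -> illegal
(0,7): no bracket -> illegal
(1,4): no bracket -> illegal
(1,5): no bracket -> illegal
(1,7): no bracket -> illegal
(2,1): no bracket -> illegal
(2,2): no bracket -> illegal
(2,4): flips 1 -> legal
(2,6): flips 2 -> legal
(2,7): no bracket -> illegal
(3,1): flips 2 -> legal
(3,6): flips 2 -> legal
(4,1): flips 5 -> legal
(5,1): flips 1 -> legal
(5,2): no bracket -> illegal
(5,4): no bracket -> illegal
(5,6): flips 2 -> legal
(6,6): flips 3 -> legal
(7,4): no bracket -> illegal
(7,5): no bracket -> illegal
(7,6): no bracket -> illegal

Answer: (2,4) (2,6) (3,1) (3,6) (4,1) (5,1) (5,6) (6,6)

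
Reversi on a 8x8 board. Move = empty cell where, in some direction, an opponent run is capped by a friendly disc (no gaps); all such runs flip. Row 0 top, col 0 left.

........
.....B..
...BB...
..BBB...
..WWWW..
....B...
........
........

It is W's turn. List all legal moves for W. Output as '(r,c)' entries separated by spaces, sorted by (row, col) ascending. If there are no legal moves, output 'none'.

Answer: (0,6) (1,2) (1,3) (1,4) (2,1) (2,2) (2,5) (6,3) (6,4) (6,5)

Derivation:
(0,4): no bracket -> illegal
(0,5): no bracket -> illegal
(0,6): flips 3 -> legal
(1,2): flips 2 -> legal
(1,3): flips 2 -> legal
(1,4): flips 2 -> legal
(1,6): no bracket -> illegal
(2,1): flips 1 -> legal
(2,2): flips 2 -> legal
(2,5): flips 1 -> legal
(2,6): no bracket -> illegal
(3,1): no bracket -> illegal
(3,5): no bracket -> illegal
(4,1): no bracket -> illegal
(5,3): no bracket -> illegal
(5,5): no bracket -> illegal
(6,3): flips 1 -> legal
(6,4): flips 1 -> legal
(6,5): flips 1 -> legal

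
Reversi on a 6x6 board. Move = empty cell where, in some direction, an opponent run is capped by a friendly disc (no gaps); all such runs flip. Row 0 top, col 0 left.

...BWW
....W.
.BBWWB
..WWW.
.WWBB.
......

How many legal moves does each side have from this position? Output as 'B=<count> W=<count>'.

Answer: B=3 W=10

Derivation:
-- B to move --
(1,2): no bracket -> illegal
(1,3): flips 2 -> legal
(1,5): no bracket -> illegal
(3,0): no bracket -> illegal
(3,1): no bracket -> illegal
(3,5): no bracket -> illegal
(4,0): flips 2 -> legal
(4,5): no bracket -> illegal
(5,0): no bracket -> illegal
(5,1): no bracket -> illegal
(5,2): flips 2 -> legal
(5,3): no bracket -> illegal
B mobility = 3
-- W to move --
(0,2): flips 1 -> legal
(1,0): flips 1 -> legal
(1,1): flips 1 -> legal
(1,2): flips 1 -> legal
(1,3): no bracket -> illegal
(1,5): no bracket -> illegal
(2,0): flips 2 -> legal
(3,0): no bracket -> illegal
(3,1): no bracket -> illegal
(3,5): no bracket -> illegal
(4,5): flips 2 -> legal
(5,2): flips 1 -> legal
(5,3): flips 1 -> legal
(5,4): flips 2 -> legal
(5,5): flips 1 -> legal
W mobility = 10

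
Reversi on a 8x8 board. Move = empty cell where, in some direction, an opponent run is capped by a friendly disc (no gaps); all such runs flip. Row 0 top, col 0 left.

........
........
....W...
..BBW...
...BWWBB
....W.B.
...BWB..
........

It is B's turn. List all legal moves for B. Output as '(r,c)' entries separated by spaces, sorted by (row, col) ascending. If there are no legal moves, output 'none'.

Answer: (1,5) (2,3) (2,5) (3,5) (3,6) (5,5)

Derivation:
(1,3): no bracket -> illegal
(1,4): no bracket -> illegal
(1,5): flips 1 -> legal
(2,3): flips 2 -> legal
(2,5): flips 1 -> legal
(3,5): flips 1 -> legal
(3,6): flips 2 -> legal
(5,3): no bracket -> illegal
(5,5): flips 1 -> legal
(7,3): no bracket -> illegal
(7,4): no bracket -> illegal
(7,5): no bracket -> illegal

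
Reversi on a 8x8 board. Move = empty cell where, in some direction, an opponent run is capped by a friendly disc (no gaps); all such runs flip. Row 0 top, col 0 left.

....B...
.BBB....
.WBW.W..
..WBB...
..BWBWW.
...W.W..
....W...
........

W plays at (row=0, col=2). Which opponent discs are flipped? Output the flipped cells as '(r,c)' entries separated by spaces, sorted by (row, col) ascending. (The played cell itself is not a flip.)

Answer: (1,2) (2,2)

Derivation:
Dir NW: edge -> no flip
Dir N: edge -> no flip
Dir NE: edge -> no flip
Dir W: first cell '.' (not opp) -> no flip
Dir E: first cell '.' (not opp) -> no flip
Dir SW: opp run (1,1), next='.' -> no flip
Dir S: opp run (1,2) (2,2) capped by W -> flip
Dir SE: opp run (1,3), next='.' -> no flip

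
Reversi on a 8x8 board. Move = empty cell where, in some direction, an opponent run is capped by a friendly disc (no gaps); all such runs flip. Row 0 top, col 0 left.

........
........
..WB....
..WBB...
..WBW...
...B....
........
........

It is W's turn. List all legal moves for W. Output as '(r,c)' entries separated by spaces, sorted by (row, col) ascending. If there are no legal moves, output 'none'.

(1,2): no bracket -> illegal
(1,3): no bracket -> illegal
(1,4): flips 1 -> legal
(2,4): flips 3 -> legal
(2,5): no bracket -> illegal
(3,5): flips 2 -> legal
(4,5): no bracket -> illegal
(5,2): no bracket -> illegal
(5,4): flips 1 -> legal
(6,2): flips 1 -> legal
(6,3): no bracket -> illegal
(6,4): flips 1 -> legal

Answer: (1,4) (2,4) (3,5) (5,4) (6,2) (6,4)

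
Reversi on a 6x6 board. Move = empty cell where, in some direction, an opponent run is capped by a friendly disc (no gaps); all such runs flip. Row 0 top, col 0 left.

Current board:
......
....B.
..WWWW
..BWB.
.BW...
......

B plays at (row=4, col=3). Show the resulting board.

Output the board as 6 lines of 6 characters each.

Answer: ......
....B.
..WWWW
..BWB.
.BBB..
......

Derivation:
Place B at (4,3); scan 8 dirs for brackets.
Dir NW: first cell 'B' (not opp) -> no flip
Dir N: opp run (3,3) (2,3), next='.' -> no flip
Dir NE: first cell 'B' (not opp) -> no flip
Dir W: opp run (4,2) capped by B -> flip
Dir E: first cell '.' (not opp) -> no flip
Dir SW: first cell '.' (not opp) -> no flip
Dir S: first cell '.' (not opp) -> no flip
Dir SE: first cell '.' (not opp) -> no flip
All flips: (4,2)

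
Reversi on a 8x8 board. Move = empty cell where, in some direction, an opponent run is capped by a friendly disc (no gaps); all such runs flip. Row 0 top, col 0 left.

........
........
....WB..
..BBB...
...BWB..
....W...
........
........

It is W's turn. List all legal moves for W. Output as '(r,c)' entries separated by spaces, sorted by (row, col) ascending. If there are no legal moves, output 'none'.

(1,4): no bracket -> illegal
(1,5): no bracket -> illegal
(1,6): no bracket -> illegal
(2,1): flips 2 -> legal
(2,2): flips 1 -> legal
(2,3): no bracket -> illegal
(2,6): flips 1 -> legal
(3,1): no bracket -> illegal
(3,5): no bracket -> illegal
(3,6): flips 1 -> legal
(4,1): no bracket -> illegal
(4,2): flips 2 -> legal
(4,6): flips 1 -> legal
(5,2): no bracket -> illegal
(5,3): no bracket -> illegal
(5,5): no bracket -> illegal
(5,6): no bracket -> illegal

Answer: (2,1) (2,2) (2,6) (3,6) (4,2) (4,6)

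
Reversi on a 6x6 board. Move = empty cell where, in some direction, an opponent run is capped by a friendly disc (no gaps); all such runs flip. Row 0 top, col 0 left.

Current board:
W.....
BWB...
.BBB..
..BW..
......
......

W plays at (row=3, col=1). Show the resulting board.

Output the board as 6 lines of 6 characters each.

Answer: W.....
BWB...
.WBB..
.WWW..
......
......

Derivation:
Place W at (3,1); scan 8 dirs for brackets.
Dir NW: first cell '.' (not opp) -> no flip
Dir N: opp run (2,1) capped by W -> flip
Dir NE: opp run (2,2), next='.' -> no flip
Dir W: first cell '.' (not opp) -> no flip
Dir E: opp run (3,2) capped by W -> flip
Dir SW: first cell '.' (not opp) -> no flip
Dir S: first cell '.' (not opp) -> no flip
Dir SE: first cell '.' (not opp) -> no flip
All flips: (2,1) (3,2)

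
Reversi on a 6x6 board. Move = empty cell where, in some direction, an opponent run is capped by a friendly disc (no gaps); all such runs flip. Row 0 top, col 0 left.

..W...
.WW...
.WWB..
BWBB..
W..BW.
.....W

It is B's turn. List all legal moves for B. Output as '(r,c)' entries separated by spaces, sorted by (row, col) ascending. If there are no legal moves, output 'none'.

(0,0): flips 2 -> legal
(0,1): flips 1 -> legal
(0,3): flips 2 -> legal
(1,0): flips 1 -> legal
(1,3): no bracket -> illegal
(2,0): flips 2 -> legal
(3,4): no bracket -> illegal
(3,5): no bracket -> illegal
(4,1): no bracket -> illegal
(4,2): no bracket -> illegal
(4,5): flips 1 -> legal
(5,0): flips 1 -> legal
(5,1): no bracket -> illegal
(5,3): no bracket -> illegal
(5,4): no bracket -> illegal

Answer: (0,0) (0,1) (0,3) (1,0) (2,0) (4,5) (5,0)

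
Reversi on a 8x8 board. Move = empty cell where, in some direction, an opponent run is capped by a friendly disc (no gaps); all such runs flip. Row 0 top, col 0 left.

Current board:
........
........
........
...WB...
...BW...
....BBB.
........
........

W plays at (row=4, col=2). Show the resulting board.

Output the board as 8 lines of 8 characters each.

Answer: ........
........
........
...WB...
..WWW...
....BBB.
........
........

Derivation:
Place W at (4,2); scan 8 dirs for brackets.
Dir NW: first cell '.' (not opp) -> no flip
Dir N: first cell '.' (not opp) -> no flip
Dir NE: first cell 'W' (not opp) -> no flip
Dir W: first cell '.' (not opp) -> no flip
Dir E: opp run (4,3) capped by W -> flip
Dir SW: first cell '.' (not opp) -> no flip
Dir S: first cell '.' (not opp) -> no flip
Dir SE: first cell '.' (not opp) -> no flip
All flips: (4,3)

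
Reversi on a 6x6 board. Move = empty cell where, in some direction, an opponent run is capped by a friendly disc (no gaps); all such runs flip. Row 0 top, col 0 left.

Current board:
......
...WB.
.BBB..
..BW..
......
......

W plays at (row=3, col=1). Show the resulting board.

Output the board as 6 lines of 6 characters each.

Answer: ......
...WB.
.BWB..
.WWW..
......
......

Derivation:
Place W at (3,1); scan 8 dirs for brackets.
Dir NW: first cell '.' (not opp) -> no flip
Dir N: opp run (2,1), next='.' -> no flip
Dir NE: opp run (2,2) capped by W -> flip
Dir W: first cell '.' (not opp) -> no flip
Dir E: opp run (3,2) capped by W -> flip
Dir SW: first cell '.' (not opp) -> no flip
Dir S: first cell '.' (not opp) -> no flip
Dir SE: first cell '.' (not opp) -> no flip
All flips: (2,2) (3,2)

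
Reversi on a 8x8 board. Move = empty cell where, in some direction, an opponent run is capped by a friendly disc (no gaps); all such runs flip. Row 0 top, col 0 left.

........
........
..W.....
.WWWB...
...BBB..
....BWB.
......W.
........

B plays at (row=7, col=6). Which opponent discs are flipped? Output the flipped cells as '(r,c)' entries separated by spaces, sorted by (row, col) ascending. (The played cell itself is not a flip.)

Dir NW: first cell '.' (not opp) -> no flip
Dir N: opp run (6,6) capped by B -> flip
Dir NE: first cell '.' (not opp) -> no flip
Dir W: first cell '.' (not opp) -> no flip
Dir E: first cell '.' (not opp) -> no flip
Dir SW: edge -> no flip
Dir S: edge -> no flip
Dir SE: edge -> no flip

Answer: (6,6)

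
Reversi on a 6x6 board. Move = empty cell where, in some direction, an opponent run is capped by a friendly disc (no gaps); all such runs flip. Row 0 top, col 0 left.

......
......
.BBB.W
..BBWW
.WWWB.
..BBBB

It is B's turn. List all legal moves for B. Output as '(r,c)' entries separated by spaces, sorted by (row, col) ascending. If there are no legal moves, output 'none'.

Answer: (2,4) (3,0) (3,1) (4,0) (4,5) (5,0) (5,1)

Derivation:
(1,4): no bracket -> illegal
(1,5): no bracket -> illegal
(2,4): flips 1 -> legal
(3,0): flips 1 -> legal
(3,1): flips 1 -> legal
(4,0): flips 3 -> legal
(4,5): flips 1 -> legal
(5,0): flips 1 -> legal
(5,1): flips 1 -> legal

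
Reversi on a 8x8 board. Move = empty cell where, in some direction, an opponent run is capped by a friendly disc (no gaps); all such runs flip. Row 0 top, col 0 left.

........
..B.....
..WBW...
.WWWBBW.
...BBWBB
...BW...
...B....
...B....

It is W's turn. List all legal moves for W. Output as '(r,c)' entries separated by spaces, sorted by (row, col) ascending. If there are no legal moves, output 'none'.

Answer: (0,1) (0,2) (1,3) (1,4) (2,5) (4,2) (5,2) (5,5) (5,6) (5,7) (7,2)

Derivation:
(0,1): flips 3 -> legal
(0,2): flips 1 -> legal
(0,3): no bracket -> illegal
(1,1): no bracket -> illegal
(1,3): flips 1 -> legal
(1,4): flips 1 -> legal
(2,1): no bracket -> illegal
(2,5): flips 1 -> legal
(2,6): no bracket -> illegal
(3,7): no bracket -> illegal
(4,2): flips 2 -> legal
(5,2): flips 1 -> legal
(5,5): flips 1 -> legal
(5,6): flips 1 -> legal
(5,7): flips 2 -> legal
(6,2): no bracket -> illegal
(6,4): no bracket -> illegal
(7,2): flips 1 -> legal
(7,4): no bracket -> illegal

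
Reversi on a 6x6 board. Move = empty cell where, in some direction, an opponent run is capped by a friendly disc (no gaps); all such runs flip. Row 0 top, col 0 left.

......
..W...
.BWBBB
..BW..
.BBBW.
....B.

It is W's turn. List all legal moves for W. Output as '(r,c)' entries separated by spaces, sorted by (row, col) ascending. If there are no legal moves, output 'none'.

Answer: (1,3) (1,5) (2,0) (3,0) (3,1) (3,4) (4,0) (5,1) (5,2) (5,3)

Derivation:
(1,0): no bracket -> illegal
(1,1): no bracket -> illegal
(1,3): flips 1 -> legal
(1,4): no bracket -> illegal
(1,5): flips 1 -> legal
(2,0): flips 1 -> legal
(3,0): flips 1 -> legal
(3,1): flips 1 -> legal
(3,4): flips 1 -> legal
(3,5): no bracket -> illegal
(4,0): flips 3 -> legal
(4,5): no bracket -> illegal
(5,0): no bracket -> illegal
(5,1): flips 1 -> legal
(5,2): flips 2 -> legal
(5,3): flips 1 -> legal
(5,5): no bracket -> illegal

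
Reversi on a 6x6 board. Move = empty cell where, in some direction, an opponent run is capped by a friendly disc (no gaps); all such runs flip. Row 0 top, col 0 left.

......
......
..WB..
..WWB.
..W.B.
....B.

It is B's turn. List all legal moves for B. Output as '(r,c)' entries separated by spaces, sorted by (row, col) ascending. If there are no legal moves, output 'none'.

(1,1): flips 2 -> legal
(1,2): no bracket -> illegal
(1,3): no bracket -> illegal
(2,1): flips 1 -> legal
(2,4): no bracket -> illegal
(3,1): flips 2 -> legal
(4,1): flips 1 -> legal
(4,3): flips 1 -> legal
(5,1): no bracket -> illegal
(5,2): no bracket -> illegal
(5,3): no bracket -> illegal

Answer: (1,1) (2,1) (3,1) (4,1) (4,3)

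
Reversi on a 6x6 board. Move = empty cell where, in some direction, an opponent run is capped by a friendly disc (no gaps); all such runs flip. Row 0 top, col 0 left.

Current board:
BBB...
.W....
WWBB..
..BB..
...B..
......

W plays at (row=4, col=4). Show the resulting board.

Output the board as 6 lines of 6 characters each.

Answer: BBB...
.W....
WWWB..
..BW..
...BW.
......

Derivation:
Place W at (4,4); scan 8 dirs for brackets.
Dir NW: opp run (3,3) (2,2) capped by W -> flip
Dir N: first cell '.' (not opp) -> no flip
Dir NE: first cell '.' (not opp) -> no flip
Dir W: opp run (4,3), next='.' -> no flip
Dir E: first cell '.' (not opp) -> no flip
Dir SW: first cell '.' (not opp) -> no flip
Dir S: first cell '.' (not opp) -> no flip
Dir SE: first cell '.' (not opp) -> no flip
All flips: (2,2) (3,3)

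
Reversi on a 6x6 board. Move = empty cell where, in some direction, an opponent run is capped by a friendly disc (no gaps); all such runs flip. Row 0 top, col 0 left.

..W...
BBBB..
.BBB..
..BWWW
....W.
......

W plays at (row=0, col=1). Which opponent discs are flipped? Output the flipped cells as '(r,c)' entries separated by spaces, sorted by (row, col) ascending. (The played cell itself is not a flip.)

Dir NW: edge -> no flip
Dir N: edge -> no flip
Dir NE: edge -> no flip
Dir W: first cell '.' (not opp) -> no flip
Dir E: first cell 'W' (not opp) -> no flip
Dir SW: opp run (1,0), next=edge -> no flip
Dir S: opp run (1,1) (2,1), next='.' -> no flip
Dir SE: opp run (1,2) (2,3) capped by W -> flip

Answer: (1,2) (2,3)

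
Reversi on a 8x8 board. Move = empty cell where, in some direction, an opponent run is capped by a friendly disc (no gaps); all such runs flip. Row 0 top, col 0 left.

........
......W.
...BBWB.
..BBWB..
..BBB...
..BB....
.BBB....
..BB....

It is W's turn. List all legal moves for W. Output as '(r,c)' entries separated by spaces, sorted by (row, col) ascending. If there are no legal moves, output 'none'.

(1,2): flips 1 -> legal
(1,3): no bracket -> illegal
(1,4): flips 1 -> legal
(1,5): no bracket -> illegal
(1,7): no bracket -> illegal
(2,1): no bracket -> illegal
(2,2): flips 2 -> legal
(2,7): flips 1 -> legal
(3,1): flips 2 -> legal
(3,6): flips 2 -> legal
(3,7): no bracket -> illegal
(4,1): no bracket -> illegal
(4,5): flips 1 -> legal
(4,6): no bracket -> illegal
(5,0): no bracket -> illegal
(5,1): no bracket -> illegal
(5,4): flips 1 -> legal
(5,5): no bracket -> illegal
(6,0): no bracket -> illegal
(6,4): no bracket -> illegal
(7,0): flips 3 -> legal
(7,1): no bracket -> illegal
(7,4): no bracket -> illegal

Answer: (1,2) (1,4) (2,2) (2,7) (3,1) (3,6) (4,5) (5,4) (7,0)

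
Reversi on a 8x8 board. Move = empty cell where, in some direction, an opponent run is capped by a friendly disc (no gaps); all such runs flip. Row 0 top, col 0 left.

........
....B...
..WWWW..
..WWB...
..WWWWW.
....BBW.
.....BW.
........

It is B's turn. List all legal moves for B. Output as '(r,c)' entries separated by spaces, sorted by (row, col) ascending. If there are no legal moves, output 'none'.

Answer: (1,1) (1,2) (1,6) (2,1) (3,1) (3,5) (3,6) (3,7) (4,1) (4,7) (5,2) (5,7) (6,7) (7,7)

Derivation:
(1,1): flips 3 -> legal
(1,2): flips 1 -> legal
(1,3): no bracket -> illegal
(1,5): no bracket -> illegal
(1,6): flips 1 -> legal
(2,1): flips 2 -> legal
(2,6): no bracket -> illegal
(3,1): flips 2 -> legal
(3,5): flips 1 -> legal
(3,6): flips 2 -> legal
(3,7): flips 1 -> legal
(4,1): flips 2 -> legal
(4,7): flips 1 -> legal
(5,1): no bracket -> illegal
(5,2): flips 1 -> legal
(5,3): no bracket -> illegal
(5,7): flips 1 -> legal
(6,7): flips 3 -> legal
(7,5): no bracket -> illegal
(7,6): no bracket -> illegal
(7,7): flips 1 -> legal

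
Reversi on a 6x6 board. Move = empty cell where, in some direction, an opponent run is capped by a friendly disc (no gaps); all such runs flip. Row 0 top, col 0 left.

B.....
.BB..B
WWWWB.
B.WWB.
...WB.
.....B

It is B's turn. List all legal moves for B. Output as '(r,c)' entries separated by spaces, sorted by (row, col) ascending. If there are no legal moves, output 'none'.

(1,0): flips 1 -> legal
(1,3): no bracket -> illegal
(1,4): no bracket -> illegal
(3,1): flips 3 -> legal
(4,1): no bracket -> illegal
(4,2): flips 4 -> legal
(5,2): flips 1 -> legal
(5,3): no bracket -> illegal
(5,4): no bracket -> illegal

Answer: (1,0) (3,1) (4,2) (5,2)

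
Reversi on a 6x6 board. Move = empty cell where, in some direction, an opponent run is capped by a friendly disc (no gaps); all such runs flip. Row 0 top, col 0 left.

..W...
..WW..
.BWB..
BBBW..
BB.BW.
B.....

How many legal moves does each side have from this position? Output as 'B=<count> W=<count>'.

Answer: B=5 W=5

Derivation:
-- B to move --
(0,1): flips 1 -> legal
(0,3): flips 2 -> legal
(0,4): flips 2 -> legal
(1,1): no bracket -> illegal
(1,4): no bracket -> illegal
(2,4): no bracket -> illegal
(3,4): flips 1 -> legal
(3,5): no bracket -> illegal
(4,2): no bracket -> illegal
(4,5): flips 1 -> legal
(5,3): no bracket -> illegal
(5,4): no bracket -> illegal
(5,5): no bracket -> illegal
B mobility = 5
-- W to move --
(1,0): no bracket -> illegal
(1,1): no bracket -> illegal
(1,4): no bracket -> illegal
(2,0): flips 1 -> legal
(2,4): flips 1 -> legal
(3,4): flips 1 -> legal
(4,2): flips 2 -> legal
(5,1): no bracket -> illegal
(5,2): no bracket -> illegal
(5,3): flips 1 -> legal
(5,4): no bracket -> illegal
W mobility = 5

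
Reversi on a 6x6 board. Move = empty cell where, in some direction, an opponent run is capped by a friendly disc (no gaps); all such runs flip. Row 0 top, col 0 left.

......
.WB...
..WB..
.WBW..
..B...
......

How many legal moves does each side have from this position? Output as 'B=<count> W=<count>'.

-- B to move --
(0,0): no bracket -> illegal
(0,1): no bracket -> illegal
(0,2): no bracket -> illegal
(1,0): flips 1 -> legal
(1,3): no bracket -> illegal
(2,0): flips 1 -> legal
(2,1): flips 1 -> legal
(2,4): flips 1 -> legal
(3,0): flips 1 -> legal
(3,4): flips 1 -> legal
(4,0): no bracket -> illegal
(4,1): no bracket -> illegal
(4,3): flips 1 -> legal
(4,4): no bracket -> illegal
B mobility = 7
-- W to move --
(0,1): no bracket -> illegal
(0,2): flips 1 -> legal
(0,3): no bracket -> illegal
(1,3): flips 2 -> legal
(1,4): no bracket -> illegal
(2,1): no bracket -> illegal
(2,4): flips 1 -> legal
(3,4): no bracket -> illegal
(4,1): no bracket -> illegal
(4,3): no bracket -> illegal
(5,1): flips 1 -> legal
(5,2): flips 2 -> legal
(5,3): flips 1 -> legal
W mobility = 6

Answer: B=7 W=6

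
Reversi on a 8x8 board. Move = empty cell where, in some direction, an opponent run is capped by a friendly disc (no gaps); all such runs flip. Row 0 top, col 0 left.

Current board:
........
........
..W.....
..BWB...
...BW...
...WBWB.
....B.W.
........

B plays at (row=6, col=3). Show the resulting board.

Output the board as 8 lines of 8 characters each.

Answer: ........
........
..W.....
..BWB...
...BW...
...BBWB.
...BB.W.
........

Derivation:
Place B at (6,3); scan 8 dirs for brackets.
Dir NW: first cell '.' (not opp) -> no flip
Dir N: opp run (5,3) capped by B -> flip
Dir NE: first cell 'B' (not opp) -> no flip
Dir W: first cell '.' (not opp) -> no flip
Dir E: first cell 'B' (not opp) -> no flip
Dir SW: first cell '.' (not opp) -> no flip
Dir S: first cell '.' (not opp) -> no flip
Dir SE: first cell '.' (not opp) -> no flip
All flips: (5,3)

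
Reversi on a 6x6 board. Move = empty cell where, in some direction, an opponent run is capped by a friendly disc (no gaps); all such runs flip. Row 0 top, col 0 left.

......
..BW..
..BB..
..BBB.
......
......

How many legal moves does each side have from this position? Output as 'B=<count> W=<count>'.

Answer: B=3 W=3

Derivation:
-- B to move --
(0,2): no bracket -> illegal
(0,3): flips 1 -> legal
(0,4): flips 1 -> legal
(1,4): flips 1 -> legal
(2,4): no bracket -> illegal
B mobility = 3
-- W to move --
(0,1): no bracket -> illegal
(0,2): no bracket -> illegal
(0,3): no bracket -> illegal
(1,1): flips 1 -> legal
(1,4): no bracket -> illegal
(2,1): no bracket -> illegal
(2,4): no bracket -> illegal
(2,5): no bracket -> illegal
(3,1): flips 1 -> legal
(3,5): no bracket -> illegal
(4,1): no bracket -> illegal
(4,2): no bracket -> illegal
(4,3): flips 2 -> legal
(4,4): no bracket -> illegal
(4,5): no bracket -> illegal
W mobility = 3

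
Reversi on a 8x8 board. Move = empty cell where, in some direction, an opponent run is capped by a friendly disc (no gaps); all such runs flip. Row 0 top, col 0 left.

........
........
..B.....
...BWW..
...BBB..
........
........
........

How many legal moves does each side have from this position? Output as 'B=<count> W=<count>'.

Answer: B=5 W=6

Derivation:
-- B to move --
(2,3): flips 1 -> legal
(2,4): flips 1 -> legal
(2,5): flips 2 -> legal
(2,6): flips 1 -> legal
(3,6): flips 2 -> legal
(4,6): no bracket -> illegal
B mobility = 5
-- W to move --
(1,1): no bracket -> illegal
(1,2): no bracket -> illegal
(1,3): no bracket -> illegal
(2,1): no bracket -> illegal
(2,3): no bracket -> illegal
(2,4): no bracket -> illegal
(3,1): no bracket -> illegal
(3,2): flips 1 -> legal
(3,6): no bracket -> illegal
(4,2): no bracket -> illegal
(4,6): no bracket -> illegal
(5,2): flips 1 -> legal
(5,3): flips 1 -> legal
(5,4): flips 1 -> legal
(5,5): flips 1 -> legal
(5,6): flips 1 -> legal
W mobility = 6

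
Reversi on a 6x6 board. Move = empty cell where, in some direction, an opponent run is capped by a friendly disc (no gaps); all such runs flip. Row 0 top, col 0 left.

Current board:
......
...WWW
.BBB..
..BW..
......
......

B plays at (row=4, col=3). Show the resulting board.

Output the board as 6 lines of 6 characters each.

Answer: ......
...WWW
.BBB..
..BB..
...B..
......

Derivation:
Place B at (4,3); scan 8 dirs for brackets.
Dir NW: first cell 'B' (not opp) -> no flip
Dir N: opp run (3,3) capped by B -> flip
Dir NE: first cell '.' (not opp) -> no flip
Dir W: first cell '.' (not opp) -> no flip
Dir E: first cell '.' (not opp) -> no flip
Dir SW: first cell '.' (not opp) -> no flip
Dir S: first cell '.' (not opp) -> no flip
Dir SE: first cell '.' (not opp) -> no flip
All flips: (3,3)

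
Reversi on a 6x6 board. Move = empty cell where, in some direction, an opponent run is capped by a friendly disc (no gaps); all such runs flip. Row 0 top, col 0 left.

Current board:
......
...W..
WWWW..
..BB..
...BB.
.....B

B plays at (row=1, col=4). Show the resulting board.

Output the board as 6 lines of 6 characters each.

Answer: ......
...WB.
WWWB..
..BB..
...BB.
.....B

Derivation:
Place B at (1,4); scan 8 dirs for brackets.
Dir NW: first cell '.' (not opp) -> no flip
Dir N: first cell '.' (not opp) -> no flip
Dir NE: first cell '.' (not opp) -> no flip
Dir W: opp run (1,3), next='.' -> no flip
Dir E: first cell '.' (not opp) -> no flip
Dir SW: opp run (2,3) capped by B -> flip
Dir S: first cell '.' (not opp) -> no flip
Dir SE: first cell '.' (not opp) -> no flip
All flips: (2,3)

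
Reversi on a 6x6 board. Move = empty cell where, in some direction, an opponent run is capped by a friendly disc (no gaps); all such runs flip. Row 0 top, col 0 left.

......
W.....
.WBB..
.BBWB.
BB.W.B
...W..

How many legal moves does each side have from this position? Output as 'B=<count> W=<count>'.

-- B to move --
(0,0): no bracket -> illegal
(0,1): no bracket -> illegal
(1,1): flips 1 -> legal
(1,2): no bracket -> illegal
(2,0): flips 1 -> legal
(2,4): no bracket -> illegal
(3,0): no bracket -> illegal
(4,2): no bracket -> illegal
(4,4): flips 1 -> legal
(5,2): flips 1 -> legal
(5,4): flips 1 -> legal
B mobility = 5
-- W to move --
(1,1): flips 1 -> legal
(1,2): no bracket -> illegal
(1,3): flips 1 -> legal
(1,4): no bracket -> illegal
(2,0): no bracket -> illegal
(2,4): flips 2 -> legal
(2,5): flips 1 -> legal
(3,0): flips 2 -> legal
(3,5): flips 1 -> legal
(4,2): no bracket -> illegal
(4,4): no bracket -> illegal
(5,0): no bracket -> illegal
(5,1): flips 2 -> legal
(5,2): no bracket -> illegal
(5,4): no bracket -> illegal
(5,5): no bracket -> illegal
W mobility = 7

Answer: B=5 W=7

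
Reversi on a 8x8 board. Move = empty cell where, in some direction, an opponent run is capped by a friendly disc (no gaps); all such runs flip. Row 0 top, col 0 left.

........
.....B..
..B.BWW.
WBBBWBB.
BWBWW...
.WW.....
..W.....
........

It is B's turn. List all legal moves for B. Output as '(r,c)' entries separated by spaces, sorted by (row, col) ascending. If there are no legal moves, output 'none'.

(1,4): flips 1 -> legal
(1,6): flips 1 -> legal
(1,7): flips 1 -> legal
(2,0): flips 1 -> legal
(2,1): no bracket -> illegal
(2,3): no bracket -> illegal
(2,7): flips 2 -> legal
(3,7): flips 1 -> legal
(4,5): flips 2 -> legal
(5,0): flips 1 -> legal
(5,3): flips 2 -> legal
(5,4): flips 3 -> legal
(5,5): flips 1 -> legal
(6,0): flips 1 -> legal
(6,1): flips 2 -> legal
(6,3): no bracket -> illegal
(7,1): no bracket -> illegal
(7,2): flips 2 -> legal
(7,3): flips 2 -> legal

Answer: (1,4) (1,6) (1,7) (2,0) (2,7) (3,7) (4,5) (5,0) (5,3) (5,4) (5,5) (6,0) (6,1) (7,2) (7,3)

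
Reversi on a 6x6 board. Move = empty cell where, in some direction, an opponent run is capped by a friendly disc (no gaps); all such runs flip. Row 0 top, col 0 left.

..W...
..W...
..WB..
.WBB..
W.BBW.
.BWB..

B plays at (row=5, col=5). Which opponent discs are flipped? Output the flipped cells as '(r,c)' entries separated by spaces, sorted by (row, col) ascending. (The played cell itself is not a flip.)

Dir NW: opp run (4,4) capped by B -> flip
Dir N: first cell '.' (not opp) -> no flip
Dir NE: edge -> no flip
Dir W: first cell '.' (not opp) -> no flip
Dir E: edge -> no flip
Dir SW: edge -> no flip
Dir S: edge -> no flip
Dir SE: edge -> no flip

Answer: (4,4)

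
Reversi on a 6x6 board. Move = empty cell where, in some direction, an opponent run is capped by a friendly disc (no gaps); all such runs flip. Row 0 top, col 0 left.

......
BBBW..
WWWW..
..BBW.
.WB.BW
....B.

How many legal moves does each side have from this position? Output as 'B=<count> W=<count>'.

-- B to move --
(0,2): no bracket -> illegal
(0,3): flips 2 -> legal
(0,4): no bracket -> illegal
(1,4): flips 2 -> legal
(2,4): flips 1 -> legal
(2,5): no bracket -> illegal
(3,0): flips 2 -> legal
(3,1): flips 1 -> legal
(3,5): flips 1 -> legal
(4,0): flips 1 -> legal
(4,3): no bracket -> illegal
(5,0): flips 1 -> legal
(5,1): no bracket -> illegal
(5,2): no bracket -> illegal
(5,5): no bracket -> illegal
B mobility = 8
-- W to move --
(0,0): flips 2 -> legal
(0,1): flips 2 -> legal
(0,2): flips 2 -> legal
(0,3): flips 1 -> legal
(2,4): no bracket -> illegal
(3,1): flips 2 -> legal
(3,5): no bracket -> illegal
(4,3): flips 4 -> legal
(5,1): no bracket -> illegal
(5,2): flips 2 -> legal
(5,3): no bracket -> illegal
(5,5): flips 2 -> legal
W mobility = 8

Answer: B=8 W=8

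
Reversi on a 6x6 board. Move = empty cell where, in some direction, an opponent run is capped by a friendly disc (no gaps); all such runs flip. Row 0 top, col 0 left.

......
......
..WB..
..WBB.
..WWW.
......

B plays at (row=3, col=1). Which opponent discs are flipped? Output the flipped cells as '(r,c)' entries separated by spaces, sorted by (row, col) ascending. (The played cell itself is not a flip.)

Answer: (3,2)

Derivation:
Dir NW: first cell '.' (not opp) -> no flip
Dir N: first cell '.' (not opp) -> no flip
Dir NE: opp run (2,2), next='.' -> no flip
Dir W: first cell '.' (not opp) -> no flip
Dir E: opp run (3,2) capped by B -> flip
Dir SW: first cell '.' (not opp) -> no flip
Dir S: first cell '.' (not opp) -> no flip
Dir SE: opp run (4,2), next='.' -> no flip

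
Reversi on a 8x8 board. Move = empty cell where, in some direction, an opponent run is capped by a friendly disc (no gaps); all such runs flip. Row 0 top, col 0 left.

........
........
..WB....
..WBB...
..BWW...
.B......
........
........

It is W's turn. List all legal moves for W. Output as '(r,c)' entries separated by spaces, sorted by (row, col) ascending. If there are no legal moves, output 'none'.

(1,2): no bracket -> illegal
(1,3): flips 2 -> legal
(1,4): flips 1 -> legal
(2,4): flips 2 -> legal
(2,5): flips 1 -> legal
(3,1): no bracket -> illegal
(3,5): flips 2 -> legal
(4,0): no bracket -> illegal
(4,1): flips 1 -> legal
(4,5): no bracket -> illegal
(5,0): no bracket -> illegal
(5,2): flips 1 -> legal
(5,3): no bracket -> illegal
(6,0): no bracket -> illegal
(6,1): no bracket -> illegal
(6,2): no bracket -> illegal

Answer: (1,3) (1,4) (2,4) (2,5) (3,5) (4,1) (5,2)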